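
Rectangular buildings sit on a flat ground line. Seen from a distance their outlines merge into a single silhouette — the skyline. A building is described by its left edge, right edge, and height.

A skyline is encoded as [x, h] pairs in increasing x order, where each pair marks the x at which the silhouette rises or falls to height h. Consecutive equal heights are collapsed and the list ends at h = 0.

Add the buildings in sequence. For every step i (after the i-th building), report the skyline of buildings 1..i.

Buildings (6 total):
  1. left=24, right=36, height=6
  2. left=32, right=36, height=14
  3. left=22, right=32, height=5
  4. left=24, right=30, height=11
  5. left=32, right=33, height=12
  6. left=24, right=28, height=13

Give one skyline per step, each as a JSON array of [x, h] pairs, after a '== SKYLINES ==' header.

== SKYLINES ==
[[24,6],[36,0]]
[[24,6],[32,14],[36,0]]
[[22,5],[24,6],[32,14],[36,0]]
[[22,5],[24,11],[30,6],[32,14],[36,0]]
[[22,5],[24,11],[30,6],[32,14],[36,0]]
[[22,5],[24,13],[28,11],[30,6],[32,14],[36,0]]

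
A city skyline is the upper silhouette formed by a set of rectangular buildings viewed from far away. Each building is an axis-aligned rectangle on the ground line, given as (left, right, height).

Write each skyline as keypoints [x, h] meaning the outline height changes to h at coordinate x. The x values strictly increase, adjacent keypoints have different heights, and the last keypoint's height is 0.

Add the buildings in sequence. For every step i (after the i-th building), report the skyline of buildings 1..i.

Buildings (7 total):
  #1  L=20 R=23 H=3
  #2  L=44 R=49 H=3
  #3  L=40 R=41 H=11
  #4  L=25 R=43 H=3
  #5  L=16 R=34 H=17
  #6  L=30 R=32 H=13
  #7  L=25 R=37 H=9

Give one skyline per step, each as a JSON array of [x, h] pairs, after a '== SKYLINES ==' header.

== SKYLINES ==
[[20,3],[23,0]]
[[20,3],[23,0],[44,3],[49,0]]
[[20,3],[23,0],[40,11],[41,0],[44,3],[49,0]]
[[20,3],[23,0],[25,3],[40,11],[41,3],[43,0],[44,3],[49,0]]
[[16,17],[34,3],[40,11],[41,3],[43,0],[44,3],[49,0]]
[[16,17],[34,3],[40,11],[41,3],[43,0],[44,3],[49,0]]
[[16,17],[34,9],[37,3],[40,11],[41,3],[43,0],[44,3],[49,0]]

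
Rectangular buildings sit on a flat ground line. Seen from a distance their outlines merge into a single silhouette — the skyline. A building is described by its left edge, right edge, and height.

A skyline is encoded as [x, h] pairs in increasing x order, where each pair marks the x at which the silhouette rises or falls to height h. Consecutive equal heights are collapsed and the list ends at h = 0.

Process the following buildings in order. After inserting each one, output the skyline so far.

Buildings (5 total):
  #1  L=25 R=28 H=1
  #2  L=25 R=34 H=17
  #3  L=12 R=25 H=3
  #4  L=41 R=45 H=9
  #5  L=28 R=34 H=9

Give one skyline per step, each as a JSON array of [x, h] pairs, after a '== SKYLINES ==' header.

== SKYLINES ==
[[25,1],[28,0]]
[[25,17],[34,0]]
[[12,3],[25,17],[34,0]]
[[12,3],[25,17],[34,0],[41,9],[45,0]]
[[12,3],[25,17],[34,0],[41,9],[45,0]]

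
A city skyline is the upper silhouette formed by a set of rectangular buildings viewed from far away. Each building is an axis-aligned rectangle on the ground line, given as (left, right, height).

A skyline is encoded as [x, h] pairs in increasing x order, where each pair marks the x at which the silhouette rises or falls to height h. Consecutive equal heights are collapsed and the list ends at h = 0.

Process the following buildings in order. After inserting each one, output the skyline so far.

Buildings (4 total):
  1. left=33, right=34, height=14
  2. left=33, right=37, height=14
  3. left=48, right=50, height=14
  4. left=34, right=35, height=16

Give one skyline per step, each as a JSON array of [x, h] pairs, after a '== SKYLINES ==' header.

== SKYLINES ==
[[33,14],[34,0]]
[[33,14],[37,0]]
[[33,14],[37,0],[48,14],[50,0]]
[[33,14],[34,16],[35,14],[37,0],[48,14],[50,0]]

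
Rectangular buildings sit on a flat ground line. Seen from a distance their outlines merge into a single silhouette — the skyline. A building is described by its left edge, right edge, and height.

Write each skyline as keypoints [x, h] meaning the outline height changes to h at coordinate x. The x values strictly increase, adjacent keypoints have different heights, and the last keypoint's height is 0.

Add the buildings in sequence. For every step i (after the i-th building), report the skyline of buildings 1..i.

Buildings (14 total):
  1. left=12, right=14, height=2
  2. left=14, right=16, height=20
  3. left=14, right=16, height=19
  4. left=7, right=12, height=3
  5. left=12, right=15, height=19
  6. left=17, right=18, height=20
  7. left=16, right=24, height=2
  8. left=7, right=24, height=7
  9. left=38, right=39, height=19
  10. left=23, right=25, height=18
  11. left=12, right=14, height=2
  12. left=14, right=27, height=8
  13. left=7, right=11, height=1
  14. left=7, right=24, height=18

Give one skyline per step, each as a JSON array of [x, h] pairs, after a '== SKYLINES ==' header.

== SKYLINES ==
[[12,2],[14,0]]
[[12,2],[14,20],[16,0]]
[[12,2],[14,20],[16,0]]
[[7,3],[12,2],[14,20],[16,0]]
[[7,3],[12,19],[14,20],[16,0]]
[[7,3],[12,19],[14,20],[16,0],[17,20],[18,0]]
[[7,3],[12,19],[14,20],[16,2],[17,20],[18,2],[24,0]]
[[7,7],[12,19],[14,20],[16,7],[17,20],[18,7],[24,0]]
[[7,7],[12,19],[14,20],[16,7],[17,20],[18,7],[24,0],[38,19],[39,0]]
[[7,7],[12,19],[14,20],[16,7],[17,20],[18,7],[23,18],[25,0],[38,19],[39,0]]
[[7,7],[12,19],[14,20],[16,7],[17,20],[18,7],[23,18],[25,0],[38,19],[39,0]]
[[7,7],[12,19],[14,20],[16,8],[17,20],[18,8],[23,18],[25,8],[27,0],[38,19],[39,0]]
[[7,7],[12,19],[14,20],[16,8],[17,20],[18,8],[23,18],[25,8],[27,0],[38,19],[39,0]]
[[7,18],[12,19],[14,20],[16,18],[17,20],[18,18],[25,8],[27,0],[38,19],[39,0]]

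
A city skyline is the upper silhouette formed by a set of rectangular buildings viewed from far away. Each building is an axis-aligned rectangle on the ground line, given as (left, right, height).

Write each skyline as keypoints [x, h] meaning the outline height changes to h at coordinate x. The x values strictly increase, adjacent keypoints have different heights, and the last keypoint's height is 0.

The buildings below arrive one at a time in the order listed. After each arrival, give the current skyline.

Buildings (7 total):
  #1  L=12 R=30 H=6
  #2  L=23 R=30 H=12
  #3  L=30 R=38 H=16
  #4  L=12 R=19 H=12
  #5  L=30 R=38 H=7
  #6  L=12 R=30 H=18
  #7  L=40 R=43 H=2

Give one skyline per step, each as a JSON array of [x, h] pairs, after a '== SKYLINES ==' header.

== SKYLINES ==
[[12,6],[30,0]]
[[12,6],[23,12],[30,0]]
[[12,6],[23,12],[30,16],[38,0]]
[[12,12],[19,6],[23,12],[30,16],[38,0]]
[[12,12],[19,6],[23,12],[30,16],[38,0]]
[[12,18],[30,16],[38,0]]
[[12,18],[30,16],[38,0],[40,2],[43,0]]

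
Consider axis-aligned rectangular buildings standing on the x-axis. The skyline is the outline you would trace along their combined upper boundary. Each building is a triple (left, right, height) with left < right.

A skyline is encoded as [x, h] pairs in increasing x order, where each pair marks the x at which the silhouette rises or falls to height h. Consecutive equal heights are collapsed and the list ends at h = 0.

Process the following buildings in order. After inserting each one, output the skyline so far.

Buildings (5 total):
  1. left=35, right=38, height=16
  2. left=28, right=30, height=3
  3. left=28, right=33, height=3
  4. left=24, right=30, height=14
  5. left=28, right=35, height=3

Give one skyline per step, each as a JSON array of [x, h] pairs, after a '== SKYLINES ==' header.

== SKYLINES ==
[[35,16],[38,0]]
[[28,3],[30,0],[35,16],[38,0]]
[[28,3],[33,0],[35,16],[38,0]]
[[24,14],[30,3],[33,0],[35,16],[38,0]]
[[24,14],[30,3],[35,16],[38,0]]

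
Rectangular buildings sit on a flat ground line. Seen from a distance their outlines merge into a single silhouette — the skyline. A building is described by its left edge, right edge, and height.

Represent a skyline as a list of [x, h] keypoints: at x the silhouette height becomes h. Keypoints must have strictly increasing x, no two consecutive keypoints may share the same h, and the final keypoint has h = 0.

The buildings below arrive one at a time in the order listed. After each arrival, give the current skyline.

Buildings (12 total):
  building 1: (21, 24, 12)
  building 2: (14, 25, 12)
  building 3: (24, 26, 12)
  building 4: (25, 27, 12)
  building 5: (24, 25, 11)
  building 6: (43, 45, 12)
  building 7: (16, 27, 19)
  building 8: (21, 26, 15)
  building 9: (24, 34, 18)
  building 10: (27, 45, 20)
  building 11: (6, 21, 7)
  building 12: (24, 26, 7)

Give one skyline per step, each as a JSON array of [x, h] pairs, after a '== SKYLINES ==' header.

== SKYLINES ==
[[21,12],[24,0]]
[[14,12],[25,0]]
[[14,12],[26,0]]
[[14,12],[27,0]]
[[14,12],[27,0]]
[[14,12],[27,0],[43,12],[45,0]]
[[14,12],[16,19],[27,0],[43,12],[45,0]]
[[14,12],[16,19],[27,0],[43,12],[45,0]]
[[14,12],[16,19],[27,18],[34,0],[43,12],[45,0]]
[[14,12],[16,19],[27,20],[45,0]]
[[6,7],[14,12],[16,19],[27,20],[45,0]]
[[6,7],[14,12],[16,19],[27,20],[45,0]]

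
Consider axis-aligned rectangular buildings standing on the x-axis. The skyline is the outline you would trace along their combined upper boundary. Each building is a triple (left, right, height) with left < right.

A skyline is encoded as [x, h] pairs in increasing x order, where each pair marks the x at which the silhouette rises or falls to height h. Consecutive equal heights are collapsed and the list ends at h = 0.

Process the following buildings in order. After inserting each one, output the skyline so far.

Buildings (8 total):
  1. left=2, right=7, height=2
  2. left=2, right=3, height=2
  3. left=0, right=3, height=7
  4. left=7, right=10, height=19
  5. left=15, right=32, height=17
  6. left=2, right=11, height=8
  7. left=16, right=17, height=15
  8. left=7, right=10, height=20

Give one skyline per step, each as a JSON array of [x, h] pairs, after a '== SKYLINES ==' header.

== SKYLINES ==
[[2,2],[7,0]]
[[2,2],[7,0]]
[[0,7],[3,2],[7,0]]
[[0,7],[3,2],[7,19],[10,0]]
[[0,7],[3,2],[7,19],[10,0],[15,17],[32,0]]
[[0,7],[2,8],[7,19],[10,8],[11,0],[15,17],[32,0]]
[[0,7],[2,8],[7,19],[10,8],[11,0],[15,17],[32,0]]
[[0,7],[2,8],[7,20],[10,8],[11,0],[15,17],[32,0]]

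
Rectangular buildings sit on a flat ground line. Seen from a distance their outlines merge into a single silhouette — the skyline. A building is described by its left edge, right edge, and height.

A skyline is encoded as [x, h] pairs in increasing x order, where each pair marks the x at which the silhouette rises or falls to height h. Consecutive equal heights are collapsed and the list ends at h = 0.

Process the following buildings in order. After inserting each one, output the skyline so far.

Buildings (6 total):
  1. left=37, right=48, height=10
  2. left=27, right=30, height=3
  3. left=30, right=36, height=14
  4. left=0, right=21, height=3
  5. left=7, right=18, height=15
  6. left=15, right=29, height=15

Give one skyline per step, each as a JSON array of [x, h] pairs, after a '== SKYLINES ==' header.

== SKYLINES ==
[[37,10],[48,0]]
[[27,3],[30,0],[37,10],[48,0]]
[[27,3],[30,14],[36,0],[37,10],[48,0]]
[[0,3],[21,0],[27,3],[30,14],[36,0],[37,10],[48,0]]
[[0,3],[7,15],[18,3],[21,0],[27,3],[30,14],[36,0],[37,10],[48,0]]
[[0,3],[7,15],[29,3],[30,14],[36,0],[37,10],[48,0]]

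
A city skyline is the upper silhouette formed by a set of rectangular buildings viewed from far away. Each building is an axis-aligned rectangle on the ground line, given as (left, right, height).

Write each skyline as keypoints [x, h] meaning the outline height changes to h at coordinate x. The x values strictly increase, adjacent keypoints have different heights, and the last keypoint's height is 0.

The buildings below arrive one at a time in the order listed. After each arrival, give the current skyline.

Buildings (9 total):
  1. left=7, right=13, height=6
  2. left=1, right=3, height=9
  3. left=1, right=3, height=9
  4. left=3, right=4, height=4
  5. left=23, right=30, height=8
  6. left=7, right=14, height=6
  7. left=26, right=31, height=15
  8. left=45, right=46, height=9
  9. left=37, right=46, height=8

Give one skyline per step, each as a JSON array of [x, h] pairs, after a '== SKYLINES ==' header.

== SKYLINES ==
[[7,6],[13,0]]
[[1,9],[3,0],[7,6],[13,0]]
[[1,9],[3,0],[7,6],[13,0]]
[[1,9],[3,4],[4,0],[7,6],[13,0]]
[[1,9],[3,4],[4,0],[7,6],[13,0],[23,8],[30,0]]
[[1,9],[3,4],[4,0],[7,6],[14,0],[23,8],[30,0]]
[[1,9],[3,4],[4,0],[7,6],[14,0],[23,8],[26,15],[31,0]]
[[1,9],[3,4],[4,0],[7,6],[14,0],[23,8],[26,15],[31,0],[45,9],[46,0]]
[[1,9],[3,4],[4,0],[7,6],[14,0],[23,8],[26,15],[31,0],[37,8],[45,9],[46,0]]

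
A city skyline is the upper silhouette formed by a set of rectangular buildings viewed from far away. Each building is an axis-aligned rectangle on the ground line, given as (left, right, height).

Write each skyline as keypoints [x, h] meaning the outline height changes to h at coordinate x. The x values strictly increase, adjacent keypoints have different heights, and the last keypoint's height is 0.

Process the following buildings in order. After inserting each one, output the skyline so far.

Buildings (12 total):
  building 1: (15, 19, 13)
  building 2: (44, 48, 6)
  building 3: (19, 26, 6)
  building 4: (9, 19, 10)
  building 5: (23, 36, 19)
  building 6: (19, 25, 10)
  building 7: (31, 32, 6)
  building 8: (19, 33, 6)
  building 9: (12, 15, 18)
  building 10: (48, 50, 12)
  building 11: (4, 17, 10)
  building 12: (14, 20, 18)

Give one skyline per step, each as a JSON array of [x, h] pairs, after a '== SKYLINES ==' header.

== SKYLINES ==
[[15,13],[19,0]]
[[15,13],[19,0],[44,6],[48,0]]
[[15,13],[19,6],[26,0],[44,6],[48,0]]
[[9,10],[15,13],[19,6],[26,0],[44,6],[48,0]]
[[9,10],[15,13],[19,6],[23,19],[36,0],[44,6],[48,0]]
[[9,10],[15,13],[19,10],[23,19],[36,0],[44,6],[48,0]]
[[9,10],[15,13],[19,10],[23,19],[36,0],[44,6],[48,0]]
[[9,10],[15,13],[19,10],[23,19],[36,0],[44,6],[48,0]]
[[9,10],[12,18],[15,13],[19,10],[23,19],[36,0],[44,6],[48,0]]
[[9,10],[12,18],[15,13],[19,10],[23,19],[36,0],[44,6],[48,12],[50,0]]
[[4,10],[12,18],[15,13],[19,10],[23,19],[36,0],[44,6],[48,12],[50,0]]
[[4,10],[12,18],[20,10],[23,19],[36,0],[44,6],[48,12],[50,0]]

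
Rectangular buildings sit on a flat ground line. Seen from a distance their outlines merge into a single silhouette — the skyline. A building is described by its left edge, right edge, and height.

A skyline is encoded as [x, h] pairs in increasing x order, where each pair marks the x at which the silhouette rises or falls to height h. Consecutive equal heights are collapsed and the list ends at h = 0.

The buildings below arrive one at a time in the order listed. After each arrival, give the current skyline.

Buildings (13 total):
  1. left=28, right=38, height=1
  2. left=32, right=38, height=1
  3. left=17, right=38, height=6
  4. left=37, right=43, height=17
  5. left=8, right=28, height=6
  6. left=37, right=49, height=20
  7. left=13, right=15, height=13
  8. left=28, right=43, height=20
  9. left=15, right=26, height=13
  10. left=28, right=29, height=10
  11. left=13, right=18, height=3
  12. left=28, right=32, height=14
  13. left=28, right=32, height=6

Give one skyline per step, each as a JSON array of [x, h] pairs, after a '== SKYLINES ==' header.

== SKYLINES ==
[[28,1],[38,0]]
[[28,1],[38,0]]
[[17,6],[38,0]]
[[17,6],[37,17],[43,0]]
[[8,6],[37,17],[43,0]]
[[8,6],[37,20],[49,0]]
[[8,6],[13,13],[15,6],[37,20],[49,0]]
[[8,6],[13,13],[15,6],[28,20],[49,0]]
[[8,6],[13,13],[26,6],[28,20],[49,0]]
[[8,6],[13,13],[26,6],[28,20],[49,0]]
[[8,6],[13,13],[26,6],[28,20],[49,0]]
[[8,6],[13,13],[26,6],[28,20],[49,0]]
[[8,6],[13,13],[26,6],[28,20],[49,0]]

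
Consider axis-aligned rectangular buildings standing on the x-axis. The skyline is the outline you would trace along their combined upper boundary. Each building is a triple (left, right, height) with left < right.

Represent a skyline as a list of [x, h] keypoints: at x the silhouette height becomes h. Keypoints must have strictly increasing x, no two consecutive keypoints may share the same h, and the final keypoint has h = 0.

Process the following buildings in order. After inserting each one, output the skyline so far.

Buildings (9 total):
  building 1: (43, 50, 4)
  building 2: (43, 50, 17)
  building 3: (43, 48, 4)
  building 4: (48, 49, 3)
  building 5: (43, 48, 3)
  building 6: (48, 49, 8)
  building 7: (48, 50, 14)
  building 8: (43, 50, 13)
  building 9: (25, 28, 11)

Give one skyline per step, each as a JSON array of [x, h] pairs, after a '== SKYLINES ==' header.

== SKYLINES ==
[[43,4],[50,0]]
[[43,17],[50,0]]
[[43,17],[50,0]]
[[43,17],[50,0]]
[[43,17],[50,0]]
[[43,17],[50,0]]
[[43,17],[50,0]]
[[43,17],[50,0]]
[[25,11],[28,0],[43,17],[50,0]]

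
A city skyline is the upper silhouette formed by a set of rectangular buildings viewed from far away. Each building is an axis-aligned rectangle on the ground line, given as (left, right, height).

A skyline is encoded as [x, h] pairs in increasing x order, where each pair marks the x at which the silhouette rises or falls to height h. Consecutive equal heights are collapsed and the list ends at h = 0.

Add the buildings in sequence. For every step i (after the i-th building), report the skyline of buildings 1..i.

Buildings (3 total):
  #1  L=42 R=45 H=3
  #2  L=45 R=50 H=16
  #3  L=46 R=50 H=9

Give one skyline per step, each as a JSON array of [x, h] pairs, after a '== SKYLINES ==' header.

== SKYLINES ==
[[42,3],[45,0]]
[[42,3],[45,16],[50,0]]
[[42,3],[45,16],[50,0]]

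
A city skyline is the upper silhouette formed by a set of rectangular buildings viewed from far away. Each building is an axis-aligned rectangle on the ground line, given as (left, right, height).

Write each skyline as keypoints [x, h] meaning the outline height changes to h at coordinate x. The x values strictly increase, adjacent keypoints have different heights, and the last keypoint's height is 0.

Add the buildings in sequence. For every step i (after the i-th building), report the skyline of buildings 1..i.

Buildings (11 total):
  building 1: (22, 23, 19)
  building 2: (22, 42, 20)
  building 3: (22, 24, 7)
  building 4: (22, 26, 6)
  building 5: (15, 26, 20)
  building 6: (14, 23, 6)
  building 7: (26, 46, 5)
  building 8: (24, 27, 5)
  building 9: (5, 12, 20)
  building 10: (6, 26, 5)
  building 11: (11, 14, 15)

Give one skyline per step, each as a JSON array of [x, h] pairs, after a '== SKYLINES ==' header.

== SKYLINES ==
[[22,19],[23,0]]
[[22,20],[42,0]]
[[22,20],[42,0]]
[[22,20],[42,0]]
[[15,20],[42,0]]
[[14,6],[15,20],[42,0]]
[[14,6],[15,20],[42,5],[46,0]]
[[14,6],[15,20],[42,5],[46,0]]
[[5,20],[12,0],[14,6],[15,20],[42,5],[46,0]]
[[5,20],[12,5],[14,6],[15,20],[42,5],[46,0]]
[[5,20],[12,15],[14,6],[15,20],[42,5],[46,0]]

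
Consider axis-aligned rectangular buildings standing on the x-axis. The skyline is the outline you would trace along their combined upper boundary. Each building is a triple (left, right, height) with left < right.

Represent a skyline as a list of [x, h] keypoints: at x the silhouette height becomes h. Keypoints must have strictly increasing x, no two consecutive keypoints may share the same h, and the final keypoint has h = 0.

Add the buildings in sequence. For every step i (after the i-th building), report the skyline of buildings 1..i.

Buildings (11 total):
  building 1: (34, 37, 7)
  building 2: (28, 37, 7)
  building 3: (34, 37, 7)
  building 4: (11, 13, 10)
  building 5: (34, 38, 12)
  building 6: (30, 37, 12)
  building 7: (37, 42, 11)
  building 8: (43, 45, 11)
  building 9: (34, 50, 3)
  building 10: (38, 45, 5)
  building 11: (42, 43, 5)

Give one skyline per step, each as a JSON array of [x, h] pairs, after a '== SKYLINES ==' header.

== SKYLINES ==
[[34,7],[37,0]]
[[28,7],[37,0]]
[[28,7],[37,0]]
[[11,10],[13,0],[28,7],[37,0]]
[[11,10],[13,0],[28,7],[34,12],[38,0]]
[[11,10],[13,0],[28,7],[30,12],[38,0]]
[[11,10],[13,0],[28,7],[30,12],[38,11],[42,0]]
[[11,10],[13,0],[28,7],[30,12],[38,11],[42,0],[43,11],[45,0]]
[[11,10],[13,0],[28,7],[30,12],[38,11],[42,3],[43,11],[45,3],[50,0]]
[[11,10],[13,0],[28,7],[30,12],[38,11],[42,5],[43,11],[45,3],[50,0]]
[[11,10],[13,0],[28,7],[30,12],[38,11],[42,5],[43,11],[45,3],[50,0]]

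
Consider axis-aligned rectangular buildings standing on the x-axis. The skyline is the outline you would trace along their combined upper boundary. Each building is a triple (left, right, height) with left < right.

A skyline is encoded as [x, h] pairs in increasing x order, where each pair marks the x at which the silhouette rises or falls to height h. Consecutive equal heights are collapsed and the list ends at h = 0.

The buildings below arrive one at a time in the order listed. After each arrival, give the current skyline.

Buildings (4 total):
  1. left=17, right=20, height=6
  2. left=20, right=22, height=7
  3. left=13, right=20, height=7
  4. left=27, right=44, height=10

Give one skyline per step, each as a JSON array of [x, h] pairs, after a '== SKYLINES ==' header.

== SKYLINES ==
[[17,6],[20,0]]
[[17,6],[20,7],[22,0]]
[[13,7],[22,0]]
[[13,7],[22,0],[27,10],[44,0]]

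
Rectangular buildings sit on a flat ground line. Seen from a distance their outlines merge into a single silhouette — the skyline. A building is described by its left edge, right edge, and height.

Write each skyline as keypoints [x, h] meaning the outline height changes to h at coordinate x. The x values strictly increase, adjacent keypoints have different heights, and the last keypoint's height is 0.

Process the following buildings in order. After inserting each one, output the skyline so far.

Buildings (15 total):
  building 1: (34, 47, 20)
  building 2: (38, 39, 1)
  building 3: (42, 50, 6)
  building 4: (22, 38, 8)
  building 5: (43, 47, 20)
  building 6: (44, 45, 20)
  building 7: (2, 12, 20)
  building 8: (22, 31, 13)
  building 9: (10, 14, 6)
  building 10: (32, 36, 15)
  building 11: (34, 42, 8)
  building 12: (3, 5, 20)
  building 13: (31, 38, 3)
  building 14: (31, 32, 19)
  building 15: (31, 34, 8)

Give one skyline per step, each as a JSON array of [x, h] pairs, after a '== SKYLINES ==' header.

== SKYLINES ==
[[34,20],[47,0]]
[[34,20],[47,0]]
[[34,20],[47,6],[50,0]]
[[22,8],[34,20],[47,6],[50,0]]
[[22,8],[34,20],[47,6],[50,0]]
[[22,8],[34,20],[47,6],[50,0]]
[[2,20],[12,0],[22,8],[34,20],[47,6],[50,0]]
[[2,20],[12,0],[22,13],[31,8],[34,20],[47,6],[50,0]]
[[2,20],[12,6],[14,0],[22,13],[31,8],[34,20],[47,6],[50,0]]
[[2,20],[12,6],[14,0],[22,13],[31,8],[32,15],[34,20],[47,6],[50,0]]
[[2,20],[12,6],[14,0],[22,13],[31,8],[32,15],[34,20],[47,6],[50,0]]
[[2,20],[12,6],[14,0],[22,13],[31,8],[32,15],[34,20],[47,6],[50,0]]
[[2,20],[12,6],[14,0],[22,13],[31,8],[32,15],[34,20],[47,6],[50,0]]
[[2,20],[12,6],[14,0],[22,13],[31,19],[32,15],[34,20],[47,6],[50,0]]
[[2,20],[12,6],[14,0],[22,13],[31,19],[32,15],[34,20],[47,6],[50,0]]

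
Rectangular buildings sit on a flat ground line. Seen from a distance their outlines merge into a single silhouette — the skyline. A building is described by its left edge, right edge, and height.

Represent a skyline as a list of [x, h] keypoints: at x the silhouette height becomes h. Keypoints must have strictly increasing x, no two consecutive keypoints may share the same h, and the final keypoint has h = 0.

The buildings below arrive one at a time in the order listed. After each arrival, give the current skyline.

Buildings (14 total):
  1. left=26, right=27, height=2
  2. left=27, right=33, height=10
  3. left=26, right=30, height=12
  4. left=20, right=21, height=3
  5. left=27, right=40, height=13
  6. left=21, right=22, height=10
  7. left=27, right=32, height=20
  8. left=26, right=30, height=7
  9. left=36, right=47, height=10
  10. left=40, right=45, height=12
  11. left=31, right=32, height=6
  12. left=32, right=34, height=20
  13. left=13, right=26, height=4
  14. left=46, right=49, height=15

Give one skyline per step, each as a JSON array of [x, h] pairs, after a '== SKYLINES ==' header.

== SKYLINES ==
[[26,2],[27,0]]
[[26,2],[27,10],[33,0]]
[[26,12],[30,10],[33,0]]
[[20,3],[21,0],[26,12],[30,10],[33,0]]
[[20,3],[21,0],[26,12],[27,13],[40,0]]
[[20,3],[21,10],[22,0],[26,12],[27,13],[40,0]]
[[20,3],[21,10],[22,0],[26,12],[27,20],[32,13],[40,0]]
[[20,3],[21,10],[22,0],[26,12],[27,20],[32,13],[40,0]]
[[20,3],[21,10],[22,0],[26,12],[27,20],[32,13],[40,10],[47,0]]
[[20,3],[21,10],[22,0],[26,12],[27,20],[32,13],[40,12],[45,10],[47,0]]
[[20,3],[21,10],[22,0],[26,12],[27,20],[32,13],[40,12],[45,10],[47,0]]
[[20,3],[21,10],[22,0],[26,12],[27,20],[34,13],[40,12],[45,10],[47,0]]
[[13,4],[21,10],[22,4],[26,12],[27,20],[34,13],[40,12],[45,10],[47,0]]
[[13,4],[21,10],[22,4],[26,12],[27,20],[34,13],[40,12],[45,10],[46,15],[49,0]]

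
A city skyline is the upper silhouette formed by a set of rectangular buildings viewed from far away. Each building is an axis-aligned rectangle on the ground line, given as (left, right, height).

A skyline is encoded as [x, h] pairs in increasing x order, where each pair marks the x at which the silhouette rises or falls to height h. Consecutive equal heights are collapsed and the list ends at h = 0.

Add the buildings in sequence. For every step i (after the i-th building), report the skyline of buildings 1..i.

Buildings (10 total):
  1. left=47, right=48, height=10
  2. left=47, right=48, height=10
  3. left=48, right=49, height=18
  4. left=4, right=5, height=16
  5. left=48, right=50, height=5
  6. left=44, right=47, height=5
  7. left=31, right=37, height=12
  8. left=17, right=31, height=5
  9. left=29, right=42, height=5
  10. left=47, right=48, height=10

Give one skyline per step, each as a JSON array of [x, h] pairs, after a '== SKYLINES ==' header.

== SKYLINES ==
[[47,10],[48,0]]
[[47,10],[48,0]]
[[47,10],[48,18],[49,0]]
[[4,16],[5,0],[47,10],[48,18],[49,0]]
[[4,16],[5,0],[47,10],[48,18],[49,5],[50,0]]
[[4,16],[5,0],[44,5],[47,10],[48,18],[49,5],[50,0]]
[[4,16],[5,0],[31,12],[37,0],[44,5],[47,10],[48,18],[49,5],[50,0]]
[[4,16],[5,0],[17,5],[31,12],[37,0],[44,5],[47,10],[48,18],[49,5],[50,0]]
[[4,16],[5,0],[17,5],[31,12],[37,5],[42,0],[44,5],[47,10],[48,18],[49,5],[50,0]]
[[4,16],[5,0],[17,5],[31,12],[37,5],[42,0],[44,5],[47,10],[48,18],[49,5],[50,0]]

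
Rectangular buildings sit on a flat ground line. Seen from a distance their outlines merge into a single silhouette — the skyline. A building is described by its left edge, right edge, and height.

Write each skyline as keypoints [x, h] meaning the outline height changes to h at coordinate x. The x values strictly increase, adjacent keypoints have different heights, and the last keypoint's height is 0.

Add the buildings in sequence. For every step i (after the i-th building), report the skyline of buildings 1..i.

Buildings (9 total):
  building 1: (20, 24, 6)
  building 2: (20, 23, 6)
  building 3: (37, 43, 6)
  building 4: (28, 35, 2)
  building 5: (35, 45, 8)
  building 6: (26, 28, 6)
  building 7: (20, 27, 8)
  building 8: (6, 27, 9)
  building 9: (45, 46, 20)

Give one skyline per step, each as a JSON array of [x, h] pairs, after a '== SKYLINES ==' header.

== SKYLINES ==
[[20,6],[24,0]]
[[20,6],[24,0]]
[[20,6],[24,0],[37,6],[43,0]]
[[20,6],[24,0],[28,2],[35,0],[37,6],[43,0]]
[[20,6],[24,0],[28,2],[35,8],[45,0]]
[[20,6],[24,0],[26,6],[28,2],[35,8],[45,0]]
[[20,8],[27,6],[28,2],[35,8],[45,0]]
[[6,9],[27,6],[28,2],[35,8],[45,0]]
[[6,9],[27,6],[28,2],[35,8],[45,20],[46,0]]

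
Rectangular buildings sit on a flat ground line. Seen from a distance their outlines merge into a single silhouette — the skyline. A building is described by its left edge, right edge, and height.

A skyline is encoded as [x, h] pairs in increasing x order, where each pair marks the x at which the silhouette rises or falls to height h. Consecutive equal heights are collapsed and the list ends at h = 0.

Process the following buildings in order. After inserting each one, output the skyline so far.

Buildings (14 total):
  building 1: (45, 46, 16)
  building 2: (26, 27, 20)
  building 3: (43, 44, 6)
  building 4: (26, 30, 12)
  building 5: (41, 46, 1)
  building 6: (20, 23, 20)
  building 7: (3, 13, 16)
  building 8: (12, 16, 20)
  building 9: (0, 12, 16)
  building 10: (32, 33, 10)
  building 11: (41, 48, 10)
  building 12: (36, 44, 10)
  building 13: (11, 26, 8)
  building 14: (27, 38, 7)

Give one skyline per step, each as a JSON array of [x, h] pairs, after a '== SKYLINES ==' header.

== SKYLINES ==
[[45,16],[46,0]]
[[26,20],[27,0],[45,16],[46,0]]
[[26,20],[27,0],[43,6],[44,0],[45,16],[46,0]]
[[26,20],[27,12],[30,0],[43,6],[44,0],[45,16],[46,0]]
[[26,20],[27,12],[30,0],[41,1],[43,6],[44,1],[45,16],[46,0]]
[[20,20],[23,0],[26,20],[27,12],[30,0],[41,1],[43,6],[44,1],[45,16],[46,0]]
[[3,16],[13,0],[20,20],[23,0],[26,20],[27,12],[30,0],[41,1],[43,6],[44,1],[45,16],[46,0]]
[[3,16],[12,20],[16,0],[20,20],[23,0],[26,20],[27,12],[30,0],[41,1],[43,6],[44,1],[45,16],[46,0]]
[[0,16],[12,20],[16,0],[20,20],[23,0],[26,20],[27,12],[30,0],[41,1],[43,6],[44,1],[45,16],[46,0]]
[[0,16],[12,20],[16,0],[20,20],[23,0],[26,20],[27,12],[30,0],[32,10],[33,0],[41,1],[43,6],[44,1],[45,16],[46,0]]
[[0,16],[12,20],[16,0],[20,20],[23,0],[26,20],[27,12],[30,0],[32,10],[33,0],[41,10],[45,16],[46,10],[48,0]]
[[0,16],[12,20],[16,0],[20,20],[23,0],[26,20],[27,12],[30,0],[32,10],[33,0],[36,10],[45,16],[46,10],[48,0]]
[[0,16],[12,20],[16,8],[20,20],[23,8],[26,20],[27,12],[30,0],[32,10],[33,0],[36,10],[45,16],[46,10],[48,0]]
[[0,16],[12,20],[16,8],[20,20],[23,8],[26,20],[27,12],[30,7],[32,10],[33,7],[36,10],[45,16],[46,10],[48,0]]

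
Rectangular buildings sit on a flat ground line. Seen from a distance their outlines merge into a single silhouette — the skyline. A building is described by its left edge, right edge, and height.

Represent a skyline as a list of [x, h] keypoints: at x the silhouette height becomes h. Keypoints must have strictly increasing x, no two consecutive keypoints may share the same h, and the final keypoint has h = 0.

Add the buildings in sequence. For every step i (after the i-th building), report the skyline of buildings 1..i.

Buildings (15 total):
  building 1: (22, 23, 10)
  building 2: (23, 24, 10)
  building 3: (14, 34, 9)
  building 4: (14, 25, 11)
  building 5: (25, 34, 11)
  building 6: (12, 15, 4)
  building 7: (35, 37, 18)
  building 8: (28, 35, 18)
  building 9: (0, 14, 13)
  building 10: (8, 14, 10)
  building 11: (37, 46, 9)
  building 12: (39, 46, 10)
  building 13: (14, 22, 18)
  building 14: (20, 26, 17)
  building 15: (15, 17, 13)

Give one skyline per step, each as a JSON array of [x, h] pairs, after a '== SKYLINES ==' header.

== SKYLINES ==
[[22,10],[23,0]]
[[22,10],[24,0]]
[[14,9],[22,10],[24,9],[34,0]]
[[14,11],[25,9],[34,0]]
[[14,11],[34,0]]
[[12,4],[14,11],[34,0]]
[[12,4],[14,11],[34,0],[35,18],[37,0]]
[[12,4],[14,11],[28,18],[37,0]]
[[0,13],[14,11],[28,18],[37,0]]
[[0,13],[14,11],[28,18],[37,0]]
[[0,13],[14,11],[28,18],[37,9],[46,0]]
[[0,13],[14,11],[28,18],[37,9],[39,10],[46,0]]
[[0,13],[14,18],[22,11],[28,18],[37,9],[39,10],[46,0]]
[[0,13],[14,18],[22,17],[26,11],[28,18],[37,9],[39,10],[46,0]]
[[0,13],[14,18],[22,17],[26,11],[28,18],[37,9],[39,10],[46,0]]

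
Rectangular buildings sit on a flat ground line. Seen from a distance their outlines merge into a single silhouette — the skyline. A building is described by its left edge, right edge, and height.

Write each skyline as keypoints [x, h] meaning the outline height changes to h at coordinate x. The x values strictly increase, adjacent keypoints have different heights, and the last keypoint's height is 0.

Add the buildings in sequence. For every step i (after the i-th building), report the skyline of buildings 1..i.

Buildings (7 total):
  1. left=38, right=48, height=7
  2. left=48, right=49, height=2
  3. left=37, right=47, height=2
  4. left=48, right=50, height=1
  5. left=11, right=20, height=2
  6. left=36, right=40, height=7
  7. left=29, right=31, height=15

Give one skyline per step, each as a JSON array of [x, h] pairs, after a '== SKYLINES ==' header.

== SKYLINES ==
[[38,7],[48,0]]
[[38,7],[48,2],[49,0]]
[[37,2],[38,7],[48,2],[49,0]]
[[37,2],[38,7],[48,2],[49,1],[50,0]]
[[11,2],[20,0],[37,2],[38,7],[48,2],[49,1],[50,0]]
[[11,2],[20,0],[36,7],[48,2],[49,1],[50,0]]
[[11,2],[20,0],[29,15],[31,0],[36,7],[48,2],[49,1],[50,0]]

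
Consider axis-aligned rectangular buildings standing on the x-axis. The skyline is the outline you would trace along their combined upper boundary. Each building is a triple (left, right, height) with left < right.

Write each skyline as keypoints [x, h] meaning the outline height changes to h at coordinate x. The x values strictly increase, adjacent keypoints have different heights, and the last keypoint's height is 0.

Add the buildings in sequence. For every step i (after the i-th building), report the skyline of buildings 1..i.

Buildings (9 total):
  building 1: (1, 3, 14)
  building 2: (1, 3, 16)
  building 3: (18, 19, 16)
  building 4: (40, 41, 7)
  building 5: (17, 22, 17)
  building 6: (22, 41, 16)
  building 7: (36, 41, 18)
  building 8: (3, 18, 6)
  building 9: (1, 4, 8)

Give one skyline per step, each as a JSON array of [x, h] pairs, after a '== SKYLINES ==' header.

== SKYLINES ==
[[1,14],[3,0]]
[[1,16],[3,0]]
[[1,16],[3,0],[18,16],[19,0]]
[[1,16],[3,0],[18,16],[19,0],[40,7],[41,0]]
[[1,16],[3,0],[17,17],[22,0],[40,7],[41,0]]
[[1,16],[3,0],[17,17],[22,16],[41,0]]
[[1,16],[3,0],[17,17],[22,16],[36,18],[41,0]]
[[1,16],[3,6],[17,17],[22,16],[36,18],[41,0]]
[[1,16],[3,8],[4,6],[17,17],[22,16],[36,18],[41,0]]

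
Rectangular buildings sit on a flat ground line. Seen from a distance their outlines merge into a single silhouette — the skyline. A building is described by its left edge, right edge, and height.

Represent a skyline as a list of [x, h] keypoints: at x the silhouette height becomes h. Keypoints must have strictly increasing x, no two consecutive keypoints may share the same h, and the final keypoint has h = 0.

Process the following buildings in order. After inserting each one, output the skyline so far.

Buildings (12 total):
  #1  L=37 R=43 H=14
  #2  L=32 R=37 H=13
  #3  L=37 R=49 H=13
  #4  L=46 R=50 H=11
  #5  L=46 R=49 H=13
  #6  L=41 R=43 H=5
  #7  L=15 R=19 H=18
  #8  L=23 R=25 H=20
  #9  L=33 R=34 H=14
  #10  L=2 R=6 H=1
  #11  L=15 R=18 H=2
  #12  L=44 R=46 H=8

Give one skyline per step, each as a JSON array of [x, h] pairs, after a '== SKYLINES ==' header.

== SKYLINES ==
[[37,14],[43,0]]
[[32,13],[37,14],[43,0]]
[[32,13],[37,14],[43,13],[49,0]]
[[32,13],[37,14],[43,13],[49,11],[50,0]]
[[32,13],[37,14],[43,13],[49,11],[50,0]]
[[32,13],[37,14],[43,13],[49,11],[50,0]]
[[15,18],[19,0],[32,13],[37,14],[43,13],[49,11],[50,0]]
[[15,18],[19,0],[23,20],[25,0],[32,13],[37,14],[43,13],[49,11],[50,0]]
[[15,18],[19,0],[23,20],[25,0],[32,13],[33,14],[34,13],[37,14],[43,13],[49,11],[50,0]]
[[2,1],[6,0],[15,18],[19,0],[23,20],[25,0],[32,13],[33,14],[34,13],[37,14],[43,13],[49,11],[50,0]]
[[2,1],[6,0],[15,18],[19,0],[23,20],[25,0],[32,13],[33,14],[34,13],[37,14],[43,13],[49,11],[50,0]]
[[2,1],[6,0],[15,18],[19,0],[23,20],[25,0],[32,13],[33,14],[34,13],[37,14],[43,13],[49,11],[50,0]]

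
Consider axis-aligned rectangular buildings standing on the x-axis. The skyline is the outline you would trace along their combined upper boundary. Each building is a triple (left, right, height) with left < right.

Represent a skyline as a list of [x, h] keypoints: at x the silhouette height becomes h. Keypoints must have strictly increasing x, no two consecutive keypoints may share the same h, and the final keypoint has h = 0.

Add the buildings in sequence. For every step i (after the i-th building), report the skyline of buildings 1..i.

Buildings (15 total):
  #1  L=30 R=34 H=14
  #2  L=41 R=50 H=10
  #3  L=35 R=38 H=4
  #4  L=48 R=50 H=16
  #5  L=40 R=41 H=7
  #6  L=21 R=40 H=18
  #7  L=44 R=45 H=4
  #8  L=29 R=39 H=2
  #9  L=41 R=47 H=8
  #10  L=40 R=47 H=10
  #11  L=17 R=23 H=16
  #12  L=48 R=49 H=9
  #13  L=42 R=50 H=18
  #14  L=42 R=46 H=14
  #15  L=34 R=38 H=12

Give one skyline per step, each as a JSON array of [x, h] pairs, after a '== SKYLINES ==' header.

== SKYLINES ==
[[30,14],[34,0]]
[[30,14],[34,0],[41,10],[50,0]]
[[30,14],[34,0],[35,4],[38,0],[41,10],[50,0]]
[[30,14],[34,0],[35,4],[38,0],[41,10],[48,16],[50,0]]
[[30,14],[34,0],[35,4],[38,0],[40,7],[41,10],[48,16],[50,0]]
[[21,18],[40,7],[41,10],[48,16],[50,0]]
[[21,18],[40,7],[41,10],[48,16],[50,0]]
[[21,18],[40,7],[41,10],[48,16],[50,0]]
[[21,18],[40,7],[41,10],[48,16],[50,0]]
[[21,18],[40,10],[48,16],[50,0]]
[[17,16],[21,18],[40,10],[48,16],[50,0]]
[[17,16],[21,18],[40,10],[48,16],[50,0]]
[[17,16],[21,18],[40,10],[42,18],[50,0]]
[[17,16],[21,18],[40,10],[42,18],[50,0]]
[[17,16],[21,18],[40,10],[42,18],[50,0]]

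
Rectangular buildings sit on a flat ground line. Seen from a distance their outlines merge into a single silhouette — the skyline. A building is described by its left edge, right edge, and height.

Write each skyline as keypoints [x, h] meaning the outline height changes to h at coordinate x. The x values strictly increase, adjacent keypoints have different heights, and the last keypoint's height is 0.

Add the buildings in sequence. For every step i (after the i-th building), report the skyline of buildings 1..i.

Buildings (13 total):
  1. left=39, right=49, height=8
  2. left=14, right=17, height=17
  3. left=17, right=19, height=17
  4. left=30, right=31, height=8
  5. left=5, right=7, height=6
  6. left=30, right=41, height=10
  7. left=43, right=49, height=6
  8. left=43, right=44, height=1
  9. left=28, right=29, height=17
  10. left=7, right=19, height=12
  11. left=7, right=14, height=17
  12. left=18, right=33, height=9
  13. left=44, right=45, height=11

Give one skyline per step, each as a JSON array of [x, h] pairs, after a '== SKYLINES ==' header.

== SKYLINES ==
[[39,8],[49,0]]
[[14,17],[17,0],[39,8],[49,0]]
[[14,17],[19,0],[39,8],[49,0]]
[[14,17],[19,0],[30,8],[31,0],[39,8],[49,0]]
[[5,6],[7,0],[14,17],[19,0],[30,8],[31,0],[39,8],[49,0]]
[[5,6],[7,0],[14,17],[19,0],[30,10],[41,8],[49,0]]
[[5,6],[7,0],[14,17],[19,0],[30,10],[41,8],[49,0]]
[[5,6],[7,0],[14,17],[19,0],[30,10],[41,8],[49,0]]
[[5,6],[7,0],[14,17],[19,0],[28,17],[29,0],[30,10],[41,8],[49,0]]
[[5,6],[7,12],[14,17],[19,0],[28,17],[29,0],[30,10],[41,8],[49,0]]
[[5,6],[7,17],[19,0],[28,17],[29,0],[30,10],[41,8],[49,0]]
[[5,6],[7,17],[19,9],[28,17],[29,9],[30,10],[41,8],[49,0]]
[[5,6],[7,17],[19,9],[28,17],[29,9],[30,10],[41,8],[44,11],[45,8],[49,0]]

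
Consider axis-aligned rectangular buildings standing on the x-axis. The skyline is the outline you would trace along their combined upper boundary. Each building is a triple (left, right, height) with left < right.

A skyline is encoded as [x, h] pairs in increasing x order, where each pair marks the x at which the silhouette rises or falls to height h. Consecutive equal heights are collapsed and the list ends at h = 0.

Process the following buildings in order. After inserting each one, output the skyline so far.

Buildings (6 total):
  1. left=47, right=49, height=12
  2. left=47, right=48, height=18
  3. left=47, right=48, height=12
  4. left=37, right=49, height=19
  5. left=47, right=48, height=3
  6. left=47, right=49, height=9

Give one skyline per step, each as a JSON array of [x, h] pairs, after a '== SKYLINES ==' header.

== SKYLINES ==
[[47,12],[49,0]]
[[47,18],[48,12],[49,0]]
[[47,18],[48,12],[49,0]]
[[37,19],[49,0]]
[[37,19],[49,0]]
[[37,19],[49,0]]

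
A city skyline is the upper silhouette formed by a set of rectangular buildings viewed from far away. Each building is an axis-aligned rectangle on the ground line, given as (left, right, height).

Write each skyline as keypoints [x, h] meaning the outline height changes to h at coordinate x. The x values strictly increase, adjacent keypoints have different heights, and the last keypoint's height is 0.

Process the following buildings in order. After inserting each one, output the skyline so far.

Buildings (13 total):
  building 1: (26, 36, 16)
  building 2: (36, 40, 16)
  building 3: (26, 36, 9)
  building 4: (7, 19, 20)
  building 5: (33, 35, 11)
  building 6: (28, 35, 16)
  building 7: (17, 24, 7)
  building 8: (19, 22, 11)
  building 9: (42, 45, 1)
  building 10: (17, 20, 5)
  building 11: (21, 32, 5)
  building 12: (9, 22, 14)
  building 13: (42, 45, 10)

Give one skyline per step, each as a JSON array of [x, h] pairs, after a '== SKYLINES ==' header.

== SKYLINES ==
[[26,16],[36,0]]
[[26,16],[40,0]]
[[26,16],[40,0]]
[[7,20],[19,0],[26,16],[40,0]]
[[7,20],[19,0],[26,16],[40,0]]
[[7,20],[19,0],[26,16],[40,0]]
[[7,20],[19,7],[24,0],[26,16],[40,0]]
[[7,20],[19,11],[22,7],[24,0],[26,16],[40,0]]
[[7,20],[19,11],[22,7],[24,0],[26,16],[40,0],[42,1],[45,0]]
[[7,20],[19,11],[22,7],[24,0],[26,16],[40,0],[42,1],[45,0]]
[[7,20],[19,11],[22,7],[24,5],[26,16],[40,0],[42,1],[45,0]]
[[7,20],[19,14],[22,7],[24,5],[26,16],[40,0],[42,1],[45,0]]
[[7,20],[19,14],[22,7],[24,5],[26,16],[40,0],[42,10],[45,0]]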